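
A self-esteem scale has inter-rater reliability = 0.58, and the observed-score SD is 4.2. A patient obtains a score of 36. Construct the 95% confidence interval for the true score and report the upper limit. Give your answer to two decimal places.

SEM = 4.20000·√(1 − 0.58000) ≈ 2.72191
Half-width = 1.96·2.72191 ≈ 5.33495
Upper limit = 36 + 5.33495 ≈ 41.33495

41.33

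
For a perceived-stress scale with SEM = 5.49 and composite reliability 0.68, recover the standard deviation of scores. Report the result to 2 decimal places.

9.71

SD = 5.49 / √(1 − 0.68) ≈ 9.7050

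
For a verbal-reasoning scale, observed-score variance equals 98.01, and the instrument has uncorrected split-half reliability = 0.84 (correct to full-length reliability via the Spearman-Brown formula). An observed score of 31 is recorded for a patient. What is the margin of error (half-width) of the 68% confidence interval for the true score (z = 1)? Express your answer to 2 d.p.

2.92

SD = √98.01 ≈ 9.9000
r_full = 2·0.84 / (1 + 0.84) ≈ 0.9130
SEM = 9.9000×√(1 − 0.9130) ≈ 2.9194
Margin = 1 × 2.9194 ≈ 2.9194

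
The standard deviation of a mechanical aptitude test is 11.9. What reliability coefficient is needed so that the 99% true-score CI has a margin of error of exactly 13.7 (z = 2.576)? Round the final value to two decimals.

SEM needed = half-width / z = 13.7/2.576 ≃ 5.3183
Required reliability = 1 − (SEM/SD)² = 1 − 0.1997 ≃ 0.8003

0.80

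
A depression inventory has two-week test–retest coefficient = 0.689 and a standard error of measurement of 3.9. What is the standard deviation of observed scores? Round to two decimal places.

6.99

SD = 3.9 / √(1 − 0.689) ≈ 6.993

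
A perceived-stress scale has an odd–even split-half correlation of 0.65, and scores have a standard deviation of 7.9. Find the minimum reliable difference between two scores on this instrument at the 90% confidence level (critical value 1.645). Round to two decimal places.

8.46

Spearman-Brown: r = 2(0.65) / (1 + 0.65) = 1.3000 / 1.6500 ≈ 0.7879
SEM = 7.9000·√(1 − 0.7879) ≈ 3.6385
SE_diff = √2 · SEM ≈ 5.1456
Smallest detectable difference = 1.645·5.1456 ≈ 8.4645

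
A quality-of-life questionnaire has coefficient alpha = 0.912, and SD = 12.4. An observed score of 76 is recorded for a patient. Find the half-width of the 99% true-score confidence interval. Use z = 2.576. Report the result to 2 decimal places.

9.48

SEM = 12.400 * √(1 − 0.912) = 12.400 * √0.088 ≈ 12.400 * 0.297 ≈ 3.678
Half-width = 2.576*3.678 ≈ 9.476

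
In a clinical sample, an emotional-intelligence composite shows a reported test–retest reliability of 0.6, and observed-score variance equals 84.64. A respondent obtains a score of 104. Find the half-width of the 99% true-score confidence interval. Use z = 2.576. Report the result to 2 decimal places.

SD = √84.64 ≈ 9.20000
SEM = 9.20000 × √(1 − 0.60000) = 9.20000 × √0.40000 ≈ 9.20000 × 0.63246 ≈ 5.81859
2.576 × SEM ≈ 14.98869

14.99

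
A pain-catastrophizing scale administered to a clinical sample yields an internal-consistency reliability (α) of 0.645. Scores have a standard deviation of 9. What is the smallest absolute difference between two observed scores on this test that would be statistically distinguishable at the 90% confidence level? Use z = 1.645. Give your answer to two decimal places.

SEM = 9.0000 × √(1 − 0.6450) = 9.0000 × √0.3550 ≈ 9.0000 × 0.5958 ≈ 5.3624
Standard error of the difference = 5.3624·√2 ≈ 7.5835
Minimum reliable difference = 1.645 × SE_diff ≈ 1.645 × 7.5835 ≈ 12.4749

12.47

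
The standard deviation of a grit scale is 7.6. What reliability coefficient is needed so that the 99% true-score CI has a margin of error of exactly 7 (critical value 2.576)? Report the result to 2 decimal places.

0.87

Required SEM = 7 / 2.576 ≃ 2.717
r = 1 − (SEM / SD)² = 1 − (2.717 / 7.6)² ≃ 1 − 0.128 ≃ 0.872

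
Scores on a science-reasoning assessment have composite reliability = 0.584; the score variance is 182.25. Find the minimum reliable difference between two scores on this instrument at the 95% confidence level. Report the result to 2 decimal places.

SD = √182.25 = 13.500
The standard error of measurement is 13.500*√(1 − 0.584) ≈ 13.500*0.645 ≈ 8.707.
SE_diff = SEM * √2 ≈ 8.707 * 1.414 ≈ 12.314
Smallest detectable difference = 1.96*12.314 ≈ 24.135

24.14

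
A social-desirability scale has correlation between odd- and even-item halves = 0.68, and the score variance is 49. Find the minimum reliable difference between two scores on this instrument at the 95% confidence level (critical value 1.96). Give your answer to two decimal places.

SD = √49 ≃ 7.0000
Spearman-Brown: r = 2(0.68) / (1 + 0.68) = 1.3600 / 1.6800 ≃ 0.8095
The standard error of measurement is 7.0000*√(1 − 0.8095) ≃ 7.0000*0.4364 ≃ 3.0551.
SE_diff = √2 * SEM ≃ 4.3205
Smallest detectable difference = 1.96*4.3205 ≃ 8.4682

8.47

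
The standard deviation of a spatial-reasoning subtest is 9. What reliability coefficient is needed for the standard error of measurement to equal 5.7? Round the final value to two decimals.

0.60

r = 1 − (5.7000/9)² ≃ 1 − 0.4011 ≃ 0.5989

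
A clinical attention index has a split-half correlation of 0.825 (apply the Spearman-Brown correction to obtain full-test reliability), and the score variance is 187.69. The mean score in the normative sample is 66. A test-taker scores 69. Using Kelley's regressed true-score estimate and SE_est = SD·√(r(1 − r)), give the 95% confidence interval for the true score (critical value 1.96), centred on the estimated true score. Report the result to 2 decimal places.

[60.81, 76.62]

SD = √187.69 = 13.700
r_full = 2·0.825 / (1 + 0.825) ≃ 0.904
Estimated true score = 0.904*69 + (1 − 0.904)*66 ≃ 68.712
SE_est = SD * √(r(1 − r)) = 13.700 * √0.087 ≃ 13.700 * 0.294 ≃ 4.034
95% CI: 68.712 ± 7.906 ≃ (60.806, 76.619)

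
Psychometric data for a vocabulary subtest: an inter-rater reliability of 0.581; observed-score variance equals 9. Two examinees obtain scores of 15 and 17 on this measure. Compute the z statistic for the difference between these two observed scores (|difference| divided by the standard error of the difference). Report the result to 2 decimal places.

σ = 9^(1/2) = 3.0000
SEM = 3.0000 · √(1 − 0.5810) = 3.0000 · √0.4190 ≈ 3.0000 · 0.6473 ≈ 1.9419
SE_diff = √2 · SEM ≈ 2.7463
z = |15 − 17| / 2.7463 = 2 / 2.7463 ≈ 0.7283

0.73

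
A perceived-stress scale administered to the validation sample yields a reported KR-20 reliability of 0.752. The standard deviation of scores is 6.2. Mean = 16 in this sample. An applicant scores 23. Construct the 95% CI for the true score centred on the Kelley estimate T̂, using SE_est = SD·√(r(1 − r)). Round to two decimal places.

[16.02, 26.51]

T̂ = 0.7520(23) + 0.2480(16) ≈ 21.2640
SE_est = SD * √(r(1 − r)) = 6.2000 * √0.1865 ≈ 6.2000 * 0.4319 ≈ 2.6775
95% CI: 21.2640 ± 5.2479 ≈ (16.0161, 26.5119)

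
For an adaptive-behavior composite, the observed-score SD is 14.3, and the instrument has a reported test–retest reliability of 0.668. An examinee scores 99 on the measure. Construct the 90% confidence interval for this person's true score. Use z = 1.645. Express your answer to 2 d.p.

[85.45, 112.55]

SEM = 14.3000 · √(1 − 0.6680) = 14.3000 · √0.3320 ≈ 14.3000 · 0.5762 ≈ 8.2396
Margin = 1.645 · 8.2396 ≈ 13.5541
CI = 99 ± 13.5541 → [85.4459, 112.5541]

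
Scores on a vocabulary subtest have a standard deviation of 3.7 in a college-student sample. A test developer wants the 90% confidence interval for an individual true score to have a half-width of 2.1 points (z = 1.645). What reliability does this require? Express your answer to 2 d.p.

Required SEM = 2.1 / 1.645 ≈ 1.27660
r = 1 − (SEM / SD)² = 1 − (1.27660 / 3.7)² ≈ 1 − 0.11904 ≈ 0.88096

0.88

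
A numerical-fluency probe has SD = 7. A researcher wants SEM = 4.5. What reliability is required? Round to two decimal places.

r = 1 − (4.5000/7)² ≈ 1 − 0.4133 ≈ 0.5867

0.59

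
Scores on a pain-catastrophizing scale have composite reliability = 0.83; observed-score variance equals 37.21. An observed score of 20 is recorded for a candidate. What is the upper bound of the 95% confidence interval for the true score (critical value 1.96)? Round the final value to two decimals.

SD = √37.21 = 6.100
SEM = 6.100*√(1 − 0.830) ≈ 2.515
Margin = 1.96 * 2.515 ≈ 4.930
Upper limit = 20 + 4.930 ≈ 24.930

24.93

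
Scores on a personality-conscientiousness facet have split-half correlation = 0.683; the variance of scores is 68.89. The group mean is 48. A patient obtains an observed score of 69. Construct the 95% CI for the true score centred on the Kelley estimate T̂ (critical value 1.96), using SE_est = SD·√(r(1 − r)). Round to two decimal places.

SD = √68.89 ≈ 8.30000
Full-length reliability (Spearman-Brown) = 2(0.683)/(1+0.683) ≈ 0.81165
T̂ = 0.81165(69) + 0.18835(48) ≈ 65.04456
SE_est = SD × √(r(1 − r)) = 8.30000 × √0.15288 ≈ 8.30000 × 0.39099 ≈ 3.24526
95% CI: 65.04456 ± 6.36070 ≈ (58.68386, 71.40526)

[58.68, 71.41]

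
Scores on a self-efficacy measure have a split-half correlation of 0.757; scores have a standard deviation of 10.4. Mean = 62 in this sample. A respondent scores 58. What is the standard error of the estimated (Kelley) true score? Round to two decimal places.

3.59

r_full = 2·0.757 / (1 + 0.757) ≈ 0.8617
SE_est = 10.4000*√(0.8617*0.1383) ≈ 3.5903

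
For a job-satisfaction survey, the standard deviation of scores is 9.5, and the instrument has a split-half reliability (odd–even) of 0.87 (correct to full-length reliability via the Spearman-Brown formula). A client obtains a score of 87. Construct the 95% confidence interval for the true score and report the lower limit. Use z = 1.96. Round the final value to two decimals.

Spearman-Brown: r = 2(0.87) / (1 + 0.87) = 1.7400 / 1.8700 ≃ 0.9305
SEM = 9.5000 × √(1 − 0.9305) = 9.5000 × √0.0695 ≃ 9.5000 × 0.2637 ≃ 2.5048
Half-width = 1.96×2.5048 ≃ 4.9094
Lower limit = 87 − 4.9094 ≃ 82.0906

82.09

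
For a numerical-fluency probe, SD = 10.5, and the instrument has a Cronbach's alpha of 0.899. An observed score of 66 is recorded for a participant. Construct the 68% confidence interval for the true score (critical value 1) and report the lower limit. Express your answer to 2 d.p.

SEM = 10.5000*√(1 − 0.8990) ≈ 3.3370
Margin = 1 * 3.3370 ≈ 3.3370
Lower limit = 66 − 3.3370 ≈ 62.6630

62.66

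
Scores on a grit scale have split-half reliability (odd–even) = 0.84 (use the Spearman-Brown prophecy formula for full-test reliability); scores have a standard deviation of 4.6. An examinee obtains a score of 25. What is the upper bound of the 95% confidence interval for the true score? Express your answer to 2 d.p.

27.66

r_full = 2·0.84 / (1 + 0.84) ≈ 0.91304
SEM = 4.60000 · √(1 − 0.91304) = 4.60000 · √0.08696 ≈ 4.60000 · 0.29488 ≈ 1.35647
1.96 · SEM ≈ 2.65867
Upper limit = 25 + 2.65867 ≈ 27.65867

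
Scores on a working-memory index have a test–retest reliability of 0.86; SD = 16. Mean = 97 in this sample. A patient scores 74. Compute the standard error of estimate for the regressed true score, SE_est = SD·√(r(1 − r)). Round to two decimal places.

5.55

SE_est = SD × √(r(1 − r)) = 16.000 × √0.120 ≈ 16.000 × 0.347 ≈ 5.552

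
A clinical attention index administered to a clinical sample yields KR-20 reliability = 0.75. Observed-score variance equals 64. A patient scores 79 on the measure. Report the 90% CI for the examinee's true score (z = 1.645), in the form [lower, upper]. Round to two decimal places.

[72.42, 85.58]

SD = √64 ≈ 8.000
SEM = 8.000 * √(1 − 0.750) = 8.000 * √0.250 ≈ 8.000 * 0.500 ≈ 4.000
Margin = 1.645 * 4.000 ≈ 6.580
CI = 79 ± 6.580 → [72.420, 85.580]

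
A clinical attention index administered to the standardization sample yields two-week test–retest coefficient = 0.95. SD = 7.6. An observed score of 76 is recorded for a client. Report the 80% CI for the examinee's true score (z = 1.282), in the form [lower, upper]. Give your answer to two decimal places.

[73.82, 78.18]

The standard error of measurement is 7.600·√(1 − 0.950) ≈ 7.600·0.224 ≈ 1.699.
Half-width = 1.282·1.699 ≈ 2.179
Interval: (73.821, 78.179)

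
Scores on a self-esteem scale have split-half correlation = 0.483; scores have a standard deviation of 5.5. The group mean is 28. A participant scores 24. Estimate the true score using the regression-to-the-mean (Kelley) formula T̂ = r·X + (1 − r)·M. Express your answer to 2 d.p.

r_full = 2·0.483 / (1 + 0.483) ≈ 0.651
T̂ = 0.651(24) + 0.349(28) ≈ 25.394

25.39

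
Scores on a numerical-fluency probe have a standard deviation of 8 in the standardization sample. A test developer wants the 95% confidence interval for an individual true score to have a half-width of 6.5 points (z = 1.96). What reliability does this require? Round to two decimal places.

SEM needed = half-width / z = 6.5/1.96 ≈ 3.3163
r = 1 − (3.3163/8)² ≈ 1 − 0.1718 ≈ 0.8282

0.83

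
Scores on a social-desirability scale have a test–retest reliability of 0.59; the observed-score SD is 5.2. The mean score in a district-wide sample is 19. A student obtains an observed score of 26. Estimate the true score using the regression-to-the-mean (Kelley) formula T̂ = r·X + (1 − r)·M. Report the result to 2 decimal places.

T̂ = 0.590(26) + 0.410(19) ≈ 23.130

23.13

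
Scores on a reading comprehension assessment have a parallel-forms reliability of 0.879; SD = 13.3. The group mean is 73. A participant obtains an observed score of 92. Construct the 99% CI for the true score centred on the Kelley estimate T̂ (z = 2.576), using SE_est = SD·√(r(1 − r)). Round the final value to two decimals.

T̂ = r·X + (1 − r)·M = 0.8790×92 + 0.1210×73 = 80.8680 + 8.8330 ≈ 89.7010
SE_est = 13.3000×√(0.8790×0.1210) ≈ 4.3375
99% CI: 89.7010 ± 11.1734 ≈ (78.5276, 100.8744)

[78.53, 100.87]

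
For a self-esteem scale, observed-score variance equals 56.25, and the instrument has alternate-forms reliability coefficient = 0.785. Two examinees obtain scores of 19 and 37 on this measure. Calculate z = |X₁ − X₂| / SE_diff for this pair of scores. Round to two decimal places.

3.66

SD = √56.25 ≈ 7.5000
SEM = 7.5000*√(1 − 0.7850) ≈ 3.4776
Standard error of the difference = 3.4776·√2 ≈ 4.9181
z = |19 − 37| / 4.9181 = 18 / 4.9181 ≈ 3.6600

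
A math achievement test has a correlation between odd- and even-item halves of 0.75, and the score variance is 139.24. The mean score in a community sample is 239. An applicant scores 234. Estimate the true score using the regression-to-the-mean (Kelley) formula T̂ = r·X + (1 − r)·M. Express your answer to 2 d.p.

r_full = 2·0.75 / (1 + 0.75) ≈ 0.8571
Estimated true score = 0.8571×234 + (1 − 0.8571)×239 ≈ 234.7143

234.71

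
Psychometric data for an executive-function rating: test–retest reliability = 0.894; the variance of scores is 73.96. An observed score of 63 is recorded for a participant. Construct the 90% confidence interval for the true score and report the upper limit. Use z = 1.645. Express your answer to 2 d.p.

SD = √73.96 ≈ 8.6000
SEM = 8.6000 * √(1 − 0.8940) = 8.6000 * √0.1060 ≈ 8.6000 * 0.3256 ≈ 2.8000
1.645 * SEM ≈ 4.6059
Upper bound: 63 + 4.6059 = 67.6059

67.61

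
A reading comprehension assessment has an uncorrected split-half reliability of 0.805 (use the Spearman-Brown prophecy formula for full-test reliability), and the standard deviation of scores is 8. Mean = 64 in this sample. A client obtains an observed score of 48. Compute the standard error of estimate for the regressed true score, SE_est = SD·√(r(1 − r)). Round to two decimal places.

Spearman-Brown: r = 2(0.805) / (1 + 0.805) = 1.610 / 1.805 ≈ 0.892
SE_est = SD · √(r(1 − r)) = 8.000 · √0.096 ≈ 8.000 · 0.310 ≈ 2.483

2.48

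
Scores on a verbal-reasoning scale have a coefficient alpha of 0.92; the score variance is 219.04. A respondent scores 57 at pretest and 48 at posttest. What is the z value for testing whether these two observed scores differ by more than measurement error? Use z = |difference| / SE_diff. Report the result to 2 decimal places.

1.52

σ = 219.04^(1/2) = 14.8000
SEM = 14.8000·√(1 − 0.9200) ≃ 4.1861
SE_diff = SEM · √2 ≃ 4.1861 · 1.4142 ≃ 5.9200
z = |57 − 48| / 5.9200 = 9 / 5.9200 ≃ 1.5203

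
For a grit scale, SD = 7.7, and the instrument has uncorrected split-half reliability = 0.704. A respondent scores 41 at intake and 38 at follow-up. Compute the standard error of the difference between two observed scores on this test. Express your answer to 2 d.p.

Full-length reliability (Spearman-Brown) = 2(0.704)/(1+0.704) ≈ 0.8263
SEM = 7.7000·√(1 − 0.8263) ≈ 3.2092
SE_diff = √2 · SEM ≈ 4.5385

4.54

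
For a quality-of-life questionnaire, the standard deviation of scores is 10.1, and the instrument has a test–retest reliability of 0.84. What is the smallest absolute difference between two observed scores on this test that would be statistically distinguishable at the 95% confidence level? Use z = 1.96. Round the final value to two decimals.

11.20

SEM = 10.1000 * √(1 − 0.8400) = 10.1000 * √0.1600 ≈ 10.1000 * 0.4000 ≈ 4.0400
SE_diff = SEM * √2 ≈ 4.0400 * 1.4142 ≈ 5.7134
Smallest detectable difference = 1.96*5.7134 ≈ 11.1983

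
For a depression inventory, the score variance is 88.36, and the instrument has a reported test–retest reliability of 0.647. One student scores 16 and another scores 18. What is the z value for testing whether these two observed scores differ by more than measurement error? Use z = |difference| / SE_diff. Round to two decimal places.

σ = 88.36^(1/2) = 9.400
SEM = 9.400·√(1 − 0.647) ≈ 5.585
SE_diff = √2 · SEM ≈ 7.898
z = |16 − 18| / 7.898 = 2 / 7.898 ≈ 0.253

0.25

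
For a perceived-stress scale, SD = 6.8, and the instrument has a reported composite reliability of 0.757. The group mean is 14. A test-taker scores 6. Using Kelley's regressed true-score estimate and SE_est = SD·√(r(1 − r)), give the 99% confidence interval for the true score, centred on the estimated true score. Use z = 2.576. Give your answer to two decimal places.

[0.43, 15.46]

Estimated true score = 0.757×6 + (1 − 0.757)×14 ≈ 7.944
SE_est = 6.800·√[r(1 − r)] ≈ 2.916
CI = 7.944 ± 2.576 × 2.916 → [0.431, 15.457]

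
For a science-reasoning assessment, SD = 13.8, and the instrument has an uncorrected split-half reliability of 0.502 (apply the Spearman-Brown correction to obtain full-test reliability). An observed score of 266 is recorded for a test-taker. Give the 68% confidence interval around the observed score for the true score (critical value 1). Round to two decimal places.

r_full = 2·0.502 / (1 + 0.502) ≈ 0.6684
SEM = 13.8000 × √(1 − 0.6684) = 13.8000 × √0.3316 ≈ 13.8000 × 0.5758 ≈ 7.9462
Half-width = 1×7.9462 ≈ 7.9462
Interval: (258.0538, 273.9462)

[258.05, 273.95]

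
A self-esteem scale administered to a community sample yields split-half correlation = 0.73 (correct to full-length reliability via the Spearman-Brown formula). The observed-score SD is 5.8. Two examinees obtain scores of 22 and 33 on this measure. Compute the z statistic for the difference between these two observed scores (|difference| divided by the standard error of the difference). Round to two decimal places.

3.39

r_full = 2·0.73 / (1 + 0.73) ≈ 0.8439
SEM = 5.8000 × √(1 − 0.8439) = 5.8000 × √0.1561 ≈ 5.8000 × 0.3951 ≈ 2.2913
Standard error of the difference = 2.2913·√2 ≈ 3.2404
z = |22 − 33| / 3.2404 = 11 / 3.2404 ≈ 3.3946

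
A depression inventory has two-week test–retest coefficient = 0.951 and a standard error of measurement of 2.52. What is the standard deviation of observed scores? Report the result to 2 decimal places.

σ = SEM·(1 − r)^(−1/2) ≃ 2.52×4.518 ≃ 11.384

11.38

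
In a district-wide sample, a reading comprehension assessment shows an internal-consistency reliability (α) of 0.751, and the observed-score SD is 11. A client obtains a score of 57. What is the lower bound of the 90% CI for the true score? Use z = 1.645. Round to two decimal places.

SEM = 11.000*√(1 − 0.751) ≈ 5.489
Half-width = 1.645*5.489 ≈ 9.029
Lower bound: 57 − 9.029 = 47.971

47.97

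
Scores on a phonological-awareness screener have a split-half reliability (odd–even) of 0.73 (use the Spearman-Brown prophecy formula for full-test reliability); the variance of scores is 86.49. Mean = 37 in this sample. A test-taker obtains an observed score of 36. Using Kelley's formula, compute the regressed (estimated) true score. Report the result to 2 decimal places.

Full-length reliability (Spearman-Brown) = 2(0.73)/(1+0.73) ≈ 0.844
T̂ = 0.844(36) + 0.156(37) ≈ 36.156

36.16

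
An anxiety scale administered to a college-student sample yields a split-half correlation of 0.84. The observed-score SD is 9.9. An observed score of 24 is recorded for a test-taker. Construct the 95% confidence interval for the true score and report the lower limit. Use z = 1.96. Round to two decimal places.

18.28

Spearman-Brown: r = 2(0.84) / (1 + 0.84) = 1.6800 / 1.8400 ≈ 0.9130
SEM = 9.9000 * √(1 − 0.9130) = 9.9000 * √0.0870 ≈ 9.9000 * 0.2949 ≈ 2.9194
Half-width = 1.96*2.9194 ≈ 5.7219
Lower limit = 24 − 5.7219 ≈ 18.2781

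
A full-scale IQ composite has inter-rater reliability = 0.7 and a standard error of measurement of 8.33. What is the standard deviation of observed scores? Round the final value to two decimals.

SD = 8.33 / √(1 − 0.7) ≈ 15.208

15.21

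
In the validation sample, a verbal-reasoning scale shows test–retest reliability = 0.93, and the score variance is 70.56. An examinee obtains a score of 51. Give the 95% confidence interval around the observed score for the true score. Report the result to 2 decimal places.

SD = √70.56 ≈ 8.4000
SEM = 8.4000 × √(1 − 0.9300) = 8.4000 × √0.0700 ≈ 8.4000 × 0.2646 ≈ 2.2224
Margin = 1.96 × 2.2224 ≈ 4.3560
CI = 51 ± 4.3560 → [46.6440, 55.3560]

[46.64, 55.36]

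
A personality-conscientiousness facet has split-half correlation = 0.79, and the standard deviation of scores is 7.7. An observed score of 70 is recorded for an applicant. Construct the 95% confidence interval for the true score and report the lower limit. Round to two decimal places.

64.83

Full-length reliability (Spearman-Brown) = 2(0.79)/(1+0.79) ≈ 0.8827
SEM = 7.7000 · √(1 − 0.8827) = 7.7000 · √0.1173 ≈ 7.7000 · 0.3425 ≈ 2.6374
Margin = 1.96 · 2.6374 ≈ 5.1693
Lower limit = 70 − 5.1693 ≈ 64.8307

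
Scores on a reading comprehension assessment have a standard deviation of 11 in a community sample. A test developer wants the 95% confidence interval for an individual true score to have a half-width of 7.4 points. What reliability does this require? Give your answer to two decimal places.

SEM needed = half-width / z = 7.4/1.96 ≈ 3.7755
r = 1 − (SEM / SD)² = 1 − (3.7755 / 11)² ≈ 1 − 0.1178 ≈ 0.8822

0.88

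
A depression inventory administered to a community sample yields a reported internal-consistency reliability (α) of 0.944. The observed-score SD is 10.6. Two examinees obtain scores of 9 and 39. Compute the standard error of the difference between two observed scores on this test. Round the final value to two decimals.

SEM = 10.6000*√(1 − 0.9440) ≃ 2.5084
Standard error of the difference = 2.5084·√2 ≃ 3.5474

3.55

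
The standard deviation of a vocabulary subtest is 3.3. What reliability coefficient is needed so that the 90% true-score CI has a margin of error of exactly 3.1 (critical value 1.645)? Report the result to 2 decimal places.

Required SEM = 3.1 / 1.645 ≈ 1.8845
r = 1 − (SEM / SD)² = 1 − (1.8845 / 3.3)² ≈ 1 − 0.3261 ≈ 0.6739

0.67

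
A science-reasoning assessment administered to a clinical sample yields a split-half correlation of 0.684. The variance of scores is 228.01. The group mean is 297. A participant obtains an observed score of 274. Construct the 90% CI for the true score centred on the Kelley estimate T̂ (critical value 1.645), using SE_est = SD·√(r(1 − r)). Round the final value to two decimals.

σ = 228.01^(1/2) = 15.100
Spearman-Brown: r = 2(0.684) / (1 + 0.684) = 1.368 / 1.684 ≃ 0.812
T̂ = r·X + (1 − r)·M = 0.812*274 + 0.188*297 ≃ 222.584 + 55.732 ≃ 278.316
SE_est = SD * √(r(1 − r)) = 15.100 * √0.152 ≃ 15.100 * 0.390 ≃ 5.896
90% CI: 278.316 ± 9.698 ≃ (268.618, 288.014)

[268.62, 288.01]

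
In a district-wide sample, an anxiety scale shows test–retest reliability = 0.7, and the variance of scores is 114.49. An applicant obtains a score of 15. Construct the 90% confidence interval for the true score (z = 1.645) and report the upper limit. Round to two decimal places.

SD = √114.49 ≃ 10.7000
The standard error of measurement is 10.7000*√(1 − 0.7000) ≃ 10.7000*0.5477 ≃ 5.8606.
1.645 * SEM ≃ 9.6407
Upper bound: 15 + 9.6407 = 24.6407

24.64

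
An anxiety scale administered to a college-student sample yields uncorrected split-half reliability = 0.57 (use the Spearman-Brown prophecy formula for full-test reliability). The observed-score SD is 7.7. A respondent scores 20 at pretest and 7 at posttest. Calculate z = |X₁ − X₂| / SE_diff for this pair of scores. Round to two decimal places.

Spearman-Brown: r = 2(0.57) / (1 + 0.57) = 1.1400 / 1.5700 ≈ 0.7261
SEM = 7.7000×√(1 − 0.7261) ≈ 4.0297
SE_diff = √2 × SEM ≈ 5.6989
z = |20 − 7| / 5.6989 = 13 / 5.6989 ≈ 2.2811

2.28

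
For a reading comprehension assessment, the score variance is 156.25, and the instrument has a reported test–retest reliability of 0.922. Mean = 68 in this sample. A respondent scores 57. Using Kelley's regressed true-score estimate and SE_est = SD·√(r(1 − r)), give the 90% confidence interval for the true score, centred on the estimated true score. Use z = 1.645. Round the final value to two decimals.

SD = √156.25 ≈ 12.5000
T̂ = r·X + (1 − r)·M = 0.9220·57 + 0.0780·68 = 52.5540 + 5.3040 ≈ 57.8580
SE_est = SD · √(r(1 − r)) = 12.5000 · √0.0719 ≈ 12.5000 · 0.2682 ≈ 3.3521
90% CI: 57.8580 ± 5.5143 ≈ (52.3437, 63.3723)

[52.34, 63.37]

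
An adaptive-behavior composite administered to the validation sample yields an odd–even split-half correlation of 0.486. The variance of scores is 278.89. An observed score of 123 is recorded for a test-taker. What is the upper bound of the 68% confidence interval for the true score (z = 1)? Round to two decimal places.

132.82

σ = 278.89^(1/2) = 16.700
r_full = 2·0.486 / (1 + 0.486) ≈ 0.654
SEM = 16.700×√(1 − 0.654) ≈ 9.822
Margin = 1 × 9.822 ≈ 9.822
Upper limit = 123 + 9.822 ≈ 132.822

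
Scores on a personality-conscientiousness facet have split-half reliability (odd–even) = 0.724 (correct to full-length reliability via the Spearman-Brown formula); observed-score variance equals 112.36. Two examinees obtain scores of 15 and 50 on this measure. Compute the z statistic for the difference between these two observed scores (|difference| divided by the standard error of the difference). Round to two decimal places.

5.84

σ = 112.36^(1/2) = 10.6000
Full-length reliability (Spearman-Brown) = 2(0.724)/(1+0.724) ≈ 0.8399
SEM = 10.6000 × √(1 − 0.8399) = 10.6000 × √0.1601 ≈ 10.6000 × 0.4001 ≈ 4.2412
Standard error of the difference = 4.2412·√2 ≈ 5.9980
z = |15 − 50| / 5.9980 = 35 / 5.9980 ≈ 5.8353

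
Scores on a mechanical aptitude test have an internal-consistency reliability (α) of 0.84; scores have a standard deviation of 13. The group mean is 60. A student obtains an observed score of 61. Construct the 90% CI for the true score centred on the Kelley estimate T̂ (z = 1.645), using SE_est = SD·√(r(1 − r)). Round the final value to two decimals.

[53.00, 68.68]

Estimated true score = 0.8400*61 + (1 − 0.8400)*60 ≈ 60.8400
SE_est = SD * √(r(1 − r)) = 13.0000 * √0.1344 ≈ 13.0000 * 0.3666 ≈ 4.7659
90% CI: 60.8400 ± 7.8399 ≈ (53.0001, 68.6799)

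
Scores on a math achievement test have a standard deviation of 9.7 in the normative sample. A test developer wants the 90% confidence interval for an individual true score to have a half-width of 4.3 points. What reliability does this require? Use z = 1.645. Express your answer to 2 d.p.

0.93

SEM needed = half-width / z = 4.3/1.645 ≈ 2.6140
Required reliability = 1 − (SEM/SD)² = 1 − 0.0726 ≈ 0.9274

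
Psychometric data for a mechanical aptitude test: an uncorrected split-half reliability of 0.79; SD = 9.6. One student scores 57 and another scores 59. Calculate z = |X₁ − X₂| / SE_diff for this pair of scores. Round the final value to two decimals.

0.43

r_full = 2·0.79 / (1 + 0.79) ≈ 0.883
SEM = 9.600 * √(1 − 0.883) = 9.600 * √0.117 ≈ 9.600 * 0.343 ≈ 3.288
SE_diff = √2 * SEM ≈ 4.650
z = |57 − 59| / 4.650 = 2 / 4.650 ≈ 0.430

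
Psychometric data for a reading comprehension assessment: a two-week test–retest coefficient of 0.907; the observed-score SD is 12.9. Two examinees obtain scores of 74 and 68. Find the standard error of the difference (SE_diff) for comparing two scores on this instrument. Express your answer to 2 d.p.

The standard error of measurement is 12.9000·√(1 − 0.9070) ≃ 12.9000·0.3050 ≃ 3.9340.
SE_diff = √2 · SEM ≃ 5.5635

5.56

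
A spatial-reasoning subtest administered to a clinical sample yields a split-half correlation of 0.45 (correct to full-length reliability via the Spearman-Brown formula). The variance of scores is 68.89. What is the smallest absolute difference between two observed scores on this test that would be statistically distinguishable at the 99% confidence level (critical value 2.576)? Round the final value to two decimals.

SD = √68.89 = 8.3000
Spearman-Brown: r = 2(0.45) / (1 + 0.45) = 0.9000 / 1.4500 ≃ 0.6207
The standard error of measurement is 8.3000×√(1 − 0.6207) ≃ 8.3000×0.6159 ≃ 5.1118.
Standard error of the difference = 5.1118·√2 ≃ 7.2292
Smallest detectable difference = 2.576×7.2292 ≃ 18.6224

18.62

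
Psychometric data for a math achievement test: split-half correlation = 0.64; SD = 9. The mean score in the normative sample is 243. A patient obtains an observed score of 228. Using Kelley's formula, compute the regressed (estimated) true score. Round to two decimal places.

231.29

r_full = 2·0.64 / (1 + 0.64) ≈ 0.780
T̂ = r·X + (1 − r)·M = 0.780*228 + 0.220*243 ≈ 177.951 + 53.341 ≈ 231.293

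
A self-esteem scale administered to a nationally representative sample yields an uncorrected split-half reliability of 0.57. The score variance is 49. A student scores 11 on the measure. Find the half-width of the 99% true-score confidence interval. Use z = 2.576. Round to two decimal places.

9.44

SD = √49 = 7.00000
r_full = 2·0.57 / (1 + 0.57) ≈ 0.72611
SEM = 7.00000 × √(1 − 0.72611) = 7.00000 × √0.27389 ≈ 7.00000 × 0.52334 ≈ 3.66338
Half-width = 2.576×3.66338 ≈ 9.43688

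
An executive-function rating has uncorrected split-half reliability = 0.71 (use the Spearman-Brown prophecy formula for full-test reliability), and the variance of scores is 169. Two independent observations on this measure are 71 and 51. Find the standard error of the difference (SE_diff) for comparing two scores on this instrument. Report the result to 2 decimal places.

SD = √169 ≃ 13.0000
r_full = 2·0.71 / (1 + 0.71) ≃ 0.8304
SEM = 13.0000·√(1 − 0.8304) ≃ 5.3536
SE_diff = SEM · √2 ≃ 5.3536 · 1.4142 ≃ 7.5711

7.57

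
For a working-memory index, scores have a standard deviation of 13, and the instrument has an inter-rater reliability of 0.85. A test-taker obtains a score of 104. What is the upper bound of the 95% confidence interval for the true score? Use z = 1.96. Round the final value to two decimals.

113.87

SEM = 13.0000*√(1 − 0.8500) ≈ 5.0349
Margin = 1.96 * 5.0349 ≈ 9.8684
Upper bound: 104 + 9.8684 = 113.8684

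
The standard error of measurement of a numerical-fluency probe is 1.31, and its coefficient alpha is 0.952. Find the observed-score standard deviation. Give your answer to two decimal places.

5.98

SD = 1.31 / √(1 − 0.952) ≈ 5.979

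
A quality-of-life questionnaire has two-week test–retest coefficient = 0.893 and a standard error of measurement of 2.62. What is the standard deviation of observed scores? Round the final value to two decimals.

SD = 2.62 / √(1 − 0.893) ≈ 8.00957

8.01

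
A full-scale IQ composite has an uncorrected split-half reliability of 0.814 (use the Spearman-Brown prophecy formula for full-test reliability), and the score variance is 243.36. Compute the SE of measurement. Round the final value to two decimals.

σ = 243.36^(1/2) = 15.60000
Spearman-Brown: r = 2(0.814) / (1 + 0.814) = 1.62800 / 1.81400 ≈ 0.89746
SEM = 15.60000×√(1 − 0.89746) ≈ 4.99531

5.00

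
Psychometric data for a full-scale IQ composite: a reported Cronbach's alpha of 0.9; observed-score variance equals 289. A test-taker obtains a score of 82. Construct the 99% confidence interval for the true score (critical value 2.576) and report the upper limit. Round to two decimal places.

σ = 289^(1/2) = 17.00000
SEM = 17.00000 · √(1 − 0.90000) = 17.00000 · √0.10000 ≈ 17.00000 · 0.31623 ≈ 5.37587
Margin = 2.576 · 5.37587 ≈ 13.84825
Upper limit = 82 + 13.84825 ≈ 95.84825

95.85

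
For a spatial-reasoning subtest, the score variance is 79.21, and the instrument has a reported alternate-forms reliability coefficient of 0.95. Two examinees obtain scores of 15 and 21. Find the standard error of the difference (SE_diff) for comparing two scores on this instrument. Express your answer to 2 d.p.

2.81

SD = √79.21 = 8.90000
SEM = 8.90000·√(1 − 0.95000) ≈ 1.99010
SE_diff = √2 · SEM ≈ 2.81443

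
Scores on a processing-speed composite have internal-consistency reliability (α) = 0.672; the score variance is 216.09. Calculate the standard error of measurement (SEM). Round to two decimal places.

8.42

SD = √216.09 = 14.7000
The standard error of measurement is 14.7000×√(1 − 0.6720) ≃ 14.7000×0.5727 ≃ 8.4189.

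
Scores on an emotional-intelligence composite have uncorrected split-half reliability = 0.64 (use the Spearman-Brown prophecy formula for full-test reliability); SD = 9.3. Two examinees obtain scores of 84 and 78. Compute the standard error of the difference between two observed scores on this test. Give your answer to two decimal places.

Full-length reliability (Spearman-Brown) = 2(0.64)/(1+0.64) ≈ 0.780
The standard error of measurement is 9.300*√(1 − 0.780) ≈ 9.300*0.469 ≈ 4.357.
SE_diff = √2 * SEM ≈ 6.162

6.16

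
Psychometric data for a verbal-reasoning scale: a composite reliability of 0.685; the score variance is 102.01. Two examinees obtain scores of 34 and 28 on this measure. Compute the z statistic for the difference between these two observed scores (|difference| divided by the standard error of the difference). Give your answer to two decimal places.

σ = 102.01^(1/2) = 10.1000
SEM = 10.1000 * √(1 − 0.6850) = 10.1000 * √0.3150 ≈ 10.1000 * 0.5612 ≈ 5.6686
SE_diff = √2 * SEM ≈ 8.0166
z = 6 / 8.0166 ≈ 0.7484

0.75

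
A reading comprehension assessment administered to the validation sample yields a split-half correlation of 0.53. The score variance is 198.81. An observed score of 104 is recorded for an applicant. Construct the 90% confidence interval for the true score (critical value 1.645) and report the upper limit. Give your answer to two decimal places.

SD = √198.81 = 14.10000
Full-length reliability (Spearman-Brown) = 2(0.53)/(1+0.53) ≈ 0.69281
SEM = 14.10000*√(1 − 0.69281) ≈ 7.81488
Half-width = 1.645*7.81488 ≈ 12.85548
Upper limit = 104 + 12.85548 ≈ 116.85548

116.86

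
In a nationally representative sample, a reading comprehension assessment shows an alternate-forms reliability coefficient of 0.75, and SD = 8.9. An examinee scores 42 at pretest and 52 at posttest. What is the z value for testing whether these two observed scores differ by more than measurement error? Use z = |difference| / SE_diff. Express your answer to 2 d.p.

SEM = 8.9000*√(1 − 0.7500) ≃ 4.4500
SE_diff = SEM * √2 ≃ 4.4500 * 1.4142 ≃ 6.2933
z = |42 − 52| / 6.2933 = 10 / 6.2933 ≃ 1.5890

1.59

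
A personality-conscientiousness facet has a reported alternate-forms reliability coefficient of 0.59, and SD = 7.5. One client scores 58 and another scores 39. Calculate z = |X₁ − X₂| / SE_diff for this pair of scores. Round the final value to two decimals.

2.80

The standard error of measurement is 7.500*√(1 − 0.590) ≈ 7.500*0.640 ≈ 4.802.
SE_diff = SEM * √2 ≈ 4.802 * 1.414 ≈ 6.792
z = |58 − 39| / 6.792 = 19 / 6.792 ≈ 2.798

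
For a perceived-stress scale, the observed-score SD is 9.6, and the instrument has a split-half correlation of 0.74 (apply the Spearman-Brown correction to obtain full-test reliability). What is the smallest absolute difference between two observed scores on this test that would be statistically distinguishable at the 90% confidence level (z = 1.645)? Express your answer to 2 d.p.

8.63

Spearman-Brown: r = 2(0.74) / (1 + 0.74) = 1.4800 / 1.7400 ≃ 0.8506
The standard error of measurement is 9.6000*√(1 − 0.8506) ≃ 9.6000*0.3866 ≃ 3.7109.
SE_diff = √2 * SEM ≃ 5.2481
Minimum reliable difference = 1.645 * SE_diff ≃ 1.645 * 5.2481 ≃ 8.6330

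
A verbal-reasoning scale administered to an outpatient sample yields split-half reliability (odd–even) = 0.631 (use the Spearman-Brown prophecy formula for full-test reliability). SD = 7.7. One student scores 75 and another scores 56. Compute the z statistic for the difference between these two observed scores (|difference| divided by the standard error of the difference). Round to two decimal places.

3.67

Spearman-Brown: r = 2(0.631) / (1 + 0.631) = 1.262 / 1.631 ≈ 0.774
The standard error of measurement is 7.700×√(1 − 0.774) ≈ 7.700×0.476 ≈ 3.662.
SE_diff = SEM × √2 ≈ 3.662 × 1.414 ≈ 5.180
z = |75 − 56| / 5.180 = 19 / 5.180 ≈ 3.668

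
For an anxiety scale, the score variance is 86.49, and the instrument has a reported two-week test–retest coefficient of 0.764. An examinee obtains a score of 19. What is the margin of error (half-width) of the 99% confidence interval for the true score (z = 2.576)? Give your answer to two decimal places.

SD = √86.49 ≃ 9.300
SEM = 9.300*√(1 − 0.764) ≃ 4.518
Half-width = 2.576*4.518 ≃ 11.638

11.64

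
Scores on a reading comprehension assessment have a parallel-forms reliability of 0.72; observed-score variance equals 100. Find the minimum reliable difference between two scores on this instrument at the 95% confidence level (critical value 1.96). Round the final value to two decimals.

14.67

SD = √100 = 10.0000
The standard error of measurement is 10.0000×√(1 − 0.7200) ≈ 10.0000×0.5292 ≈ 5.2915.
Standard error of the difference = 5.2915·√2 ≈ 7.4833
Minimum reliable difference = 1.96 × SE_diff ≈ 1.96 × 7.4833 ≈ 14.6673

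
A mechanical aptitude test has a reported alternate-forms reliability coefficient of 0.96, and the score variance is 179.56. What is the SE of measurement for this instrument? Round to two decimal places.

2.68

σ = 179.56^(1/2) = 13.4000
The standard error of measurement is 13.4000*√(1 − 0.9600) ≈ 13.4000*0.2000 ≈ 2.6800.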